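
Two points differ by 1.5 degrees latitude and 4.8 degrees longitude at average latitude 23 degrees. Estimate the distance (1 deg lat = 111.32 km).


dlat_km = 1.5 * 111.32 = 166.98
dlon_km = 4.8 * 111.32 * cos(23) ≈ 491.859
dist = sqrt(166.98^2 + 491.859^2) ≈ 519.4 km

519.4 km


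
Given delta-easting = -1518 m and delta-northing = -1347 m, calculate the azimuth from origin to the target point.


az = atan2(-1518, -1347) = -131.6 deg
adjusted to 0-360: 228.4 degrees

228.4 degrees


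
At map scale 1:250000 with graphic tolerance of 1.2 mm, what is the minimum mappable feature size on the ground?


ground = 1.2 mm * 250000 / 1000 = 300.0 m

300.0 m


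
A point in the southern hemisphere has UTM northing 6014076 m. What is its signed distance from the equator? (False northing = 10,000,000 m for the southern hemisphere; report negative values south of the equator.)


For southern: actual = 6014076 - 10000000 = -3985924 m

-3985924 m


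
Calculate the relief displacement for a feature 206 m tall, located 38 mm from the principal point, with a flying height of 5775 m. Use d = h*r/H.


d = h * r / H = 206 * 38 / 5775 = 1.36 mm

1.36 mm


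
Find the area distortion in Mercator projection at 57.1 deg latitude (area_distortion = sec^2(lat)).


area_distortion = 1/cos^2(57.1) = 3.389

3.389


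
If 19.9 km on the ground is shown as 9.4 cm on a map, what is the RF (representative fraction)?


ground = 19.9 km = 1990000 cm; RF denominator = ground / map = 1990000 / 9.4 ≈ 211702; RF = 1:211702

1:211702


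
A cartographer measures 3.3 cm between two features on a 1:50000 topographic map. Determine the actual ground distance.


ground = 3.3 cm * 50000 / 100 = 1650.0 m = 1.65 km

1.65 km


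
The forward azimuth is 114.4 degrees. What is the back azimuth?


back azimuth = (114.4 + 180) mod 360 = 294.4 degrees

294.4 degrees


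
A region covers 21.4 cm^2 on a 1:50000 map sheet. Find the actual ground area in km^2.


ground_area = 21.4 * (50000/100)^2 = 5350000.0 m^2 = 5.35 km^2

5.35 km^2


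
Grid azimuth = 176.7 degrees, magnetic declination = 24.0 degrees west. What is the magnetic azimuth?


magnetic azimuth = grid azimuth - declination (east +ve)
mag_az = 176.7 - -24.0 = 200.7 degrees

200.7 degrees


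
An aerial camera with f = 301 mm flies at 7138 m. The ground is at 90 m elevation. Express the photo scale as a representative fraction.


scale = f / (H - h) = 301 mm / 7048 m = 301 / 7048000 = 1:23415

1:23415


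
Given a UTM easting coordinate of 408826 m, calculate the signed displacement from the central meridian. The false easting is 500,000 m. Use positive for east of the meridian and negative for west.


displacement = 408826 - 500000 = -91174 m

-91174 m


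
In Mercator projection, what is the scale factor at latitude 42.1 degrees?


SF = 1 / cos(42.1) = 1 / 0.741976 = 1.348

1.348


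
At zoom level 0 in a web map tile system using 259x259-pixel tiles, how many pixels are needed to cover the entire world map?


tiles per axis = 2^0 = 1
total tiles = 1^2 = 1
pixels per axis = 1 * 259 = 259
total pixels = 259^2 = 67081

67081 pixels


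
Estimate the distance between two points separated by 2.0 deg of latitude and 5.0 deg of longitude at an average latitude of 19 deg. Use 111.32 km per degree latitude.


dlat_km = 2.0 * 111.32 = 222.64
dlon_km = 5.0 * 111.32 * cos(19) ≈ 526.276
dist = sqrt(222.64^2 + 526.276^2) ≈ 571.4 km

571.4 km


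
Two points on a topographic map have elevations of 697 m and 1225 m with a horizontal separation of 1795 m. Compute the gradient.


gradient = (1225 - 697) / 1795 = 528 / 1795 = 0.2942

0.2942


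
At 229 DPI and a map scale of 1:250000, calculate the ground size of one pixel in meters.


pixel_cm = 2.54 / 229 ≈ 0.011092 cm
ground = pixel_cm * 250000 / 100 = 2.54 * 250000 / (229 * 100) = 635000 / 22900 ≈ 27.73 m

27.73 m


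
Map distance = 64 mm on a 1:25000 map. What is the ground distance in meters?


ground = 64 mm * 25000 / 1000 = 1600.0 m

1600.0 m


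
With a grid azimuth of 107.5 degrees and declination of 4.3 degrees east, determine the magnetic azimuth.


magnetic azimuth = grid azimuth - declination (east +ve)
mag_az = 107.5 - 4.3 = 103.2 degrees

103.2 degrees


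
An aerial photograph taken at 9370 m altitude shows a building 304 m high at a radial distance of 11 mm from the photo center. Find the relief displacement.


d = h * r / H = 304 * 11 / 9370 = 0.36 mm

0.36 mm


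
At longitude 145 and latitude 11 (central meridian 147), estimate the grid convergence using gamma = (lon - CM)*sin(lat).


gamma = (145 - 147) * sin(11) = -2 * 0.190809 = -0.382 degrees

-0.382 degrees


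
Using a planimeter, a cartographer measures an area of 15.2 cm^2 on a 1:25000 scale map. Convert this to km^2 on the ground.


ground_area = 15.2 * (25000/100)^2 = 950000.0 m^2 = 0.95 km^2

0.95 km^2


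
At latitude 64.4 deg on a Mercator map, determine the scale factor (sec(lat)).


SF = 1 / cos(64.4) = 1 / 0.432086 = 2.314

2.314


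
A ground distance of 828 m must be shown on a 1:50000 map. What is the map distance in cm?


map_cm = 828 * 100 / 50000 = 1.656 cm ≈ 1.66 cm

1.66 cm


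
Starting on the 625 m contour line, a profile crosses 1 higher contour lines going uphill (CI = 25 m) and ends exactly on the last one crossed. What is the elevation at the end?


elevation = 625 + 1 * 25 = 650 m

650 m


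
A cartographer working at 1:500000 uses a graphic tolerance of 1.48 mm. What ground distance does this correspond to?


ground = 1.48 mm * 500000 / 1000 = 740.0 m

740.0 m


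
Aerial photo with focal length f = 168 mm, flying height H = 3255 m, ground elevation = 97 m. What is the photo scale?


scale = f / (H - h) = 168 mm / 3158 m = 168 / 3158000 = 1:18798

1:18798


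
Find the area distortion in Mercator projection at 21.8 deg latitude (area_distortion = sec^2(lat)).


area_distortion = 1/cos^2(21.8) = 1.16

1.16


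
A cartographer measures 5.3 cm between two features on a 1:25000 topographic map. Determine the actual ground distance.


ground = 5.3 cm * 25000 / 100 = 1325.0 m = 1.325 km

1.325 km


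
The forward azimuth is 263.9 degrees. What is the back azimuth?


back azimuth = (263.9 + 180) mod 360 = 83.9 degrees

83.9 degrees


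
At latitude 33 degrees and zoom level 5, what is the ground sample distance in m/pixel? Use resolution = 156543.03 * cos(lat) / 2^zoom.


res = 156543.03 * cos(33) / 2^5 = 156543.03 * 0.83867057 / 32 = 4102.75 m/pixel

4102.75 m/pixel


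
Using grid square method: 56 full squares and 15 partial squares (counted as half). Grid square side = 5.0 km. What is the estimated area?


effective squares = 56 + 15 * 0.5 = 63.5
area = 63.5 * 25.0 = 1587.5 km^2

1587.5 km^2


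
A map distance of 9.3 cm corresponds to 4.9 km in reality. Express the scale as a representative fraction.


ground = 4.9 km = 490000 cm; RF denominator = ground / map = 490000 / 9.3 ≈ 52688; RF = 1:52688

1:52688


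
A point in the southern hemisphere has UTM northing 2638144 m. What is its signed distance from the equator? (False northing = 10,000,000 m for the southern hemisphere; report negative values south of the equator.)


For southern: actual = 2638144 - 10000000 = -7361856 m

-7361856 m


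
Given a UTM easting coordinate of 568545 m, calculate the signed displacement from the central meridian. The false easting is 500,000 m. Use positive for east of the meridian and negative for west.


displacement = 568545 - 500000 = 68545 m

68545 m


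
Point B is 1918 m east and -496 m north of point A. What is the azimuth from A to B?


az = atan2(1918, -496) = 104.5 deg
adjusted to 0-360: 104.5 degrees

104.5 degrees


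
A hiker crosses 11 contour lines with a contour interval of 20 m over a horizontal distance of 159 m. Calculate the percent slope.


elevation change = 11 * 20 = 220 m
slope = 220 / 159 * 100 = 138.4%

138.4%


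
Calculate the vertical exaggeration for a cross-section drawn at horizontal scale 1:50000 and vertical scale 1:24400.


VE = horizontal_scale / vertical_scale = 50000 / 24400 ≈ 2.0

2.0x


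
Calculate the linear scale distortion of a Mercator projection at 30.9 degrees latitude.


SF = 1 / cos(30.9) = 1 / 0.858065 = 1.165

1.165


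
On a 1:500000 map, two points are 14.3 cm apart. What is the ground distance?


ground = 14.3 cm * 500000 / 100 = 71500.0 m = 71.5 km

71.5 km


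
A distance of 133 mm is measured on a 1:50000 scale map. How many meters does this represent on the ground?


ground = 133 mm * 50000 / 1000 = 6650.0 m

6650.0 m


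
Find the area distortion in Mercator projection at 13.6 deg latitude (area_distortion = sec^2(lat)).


area_distortion = 1/cos^2(13.6) = 1.059

1.059


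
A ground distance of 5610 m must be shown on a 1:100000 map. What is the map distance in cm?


map_cm = 5610 * 100 / 100000 = 5.61 cm

5.61 cm


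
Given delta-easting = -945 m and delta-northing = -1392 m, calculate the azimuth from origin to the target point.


az = atan2(-945, -1392) = -145.8 deg
adjusted to 0-360: 214.2 degrees

214.2 degrees


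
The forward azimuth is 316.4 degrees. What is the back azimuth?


back azimuth = (316.4 + 180) mod 360 = 136.4 degrees

136.4 degrees


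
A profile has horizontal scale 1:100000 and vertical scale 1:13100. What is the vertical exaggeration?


VE = horizontal_scale / vertical_scale = 100000 / 13100 ≈ 7.6

7.6x


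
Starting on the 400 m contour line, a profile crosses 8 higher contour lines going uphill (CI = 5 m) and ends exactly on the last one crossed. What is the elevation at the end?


elevation = 400 + 8 * 5 = 440 m

440 m


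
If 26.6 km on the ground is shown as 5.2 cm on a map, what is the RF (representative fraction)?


ground = 26.6 km = 2660000 cm; RF denominator = ground / map = 2660000 / 5.2 ≈ 511538; RF = 1:511538

1:511538


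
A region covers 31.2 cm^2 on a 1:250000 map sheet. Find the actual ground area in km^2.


ground_area = 31.2 * (250000/100)^2 = 195000000.0 m^2 = 195.0 km^2

195.0 km^2


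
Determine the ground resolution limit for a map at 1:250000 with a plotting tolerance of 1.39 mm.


ground = 1.39 mm * 250000 / 1000 = 347.5 m

347.5 m


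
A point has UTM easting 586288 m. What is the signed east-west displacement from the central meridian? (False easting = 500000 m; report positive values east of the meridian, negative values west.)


displacement = 586288 - 500000 = 86288 m

86288 m


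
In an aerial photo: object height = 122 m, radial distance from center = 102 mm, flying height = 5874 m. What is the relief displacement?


d = h * r / H = 122 * 102 / 5874 = 2.12 mm

2.12 mm


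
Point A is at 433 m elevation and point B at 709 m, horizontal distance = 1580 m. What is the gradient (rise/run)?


gradient = (709 - 433) / 1580 = 276 / 1580 = 0.1747

0.1747


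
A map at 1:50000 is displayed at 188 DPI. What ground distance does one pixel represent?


pixel_cm = 2.54 / 188 ≈ 0.013511 cm
ground = pixel_cm * 50000 / 100 = 2.54 * 50000 / (188 * 100) = 127000 / 18800 ≈ 6.76 m

6.76 m


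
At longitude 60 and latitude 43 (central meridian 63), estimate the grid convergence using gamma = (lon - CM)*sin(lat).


gamma = (60 - 63) * sin(43) = -3 * 0.681998 = -2.046 degrees

-2.046 degrees


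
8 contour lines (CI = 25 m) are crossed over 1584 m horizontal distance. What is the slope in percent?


elevation change = 8 * 25 = 200 m
slope = 200 / 1584 * 100 = 12.6%

12.6%


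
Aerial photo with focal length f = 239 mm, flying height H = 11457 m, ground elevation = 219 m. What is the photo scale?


scale = f / (H - h) = 239 mm / 11238 m = 239 / 11238000 = 1:47021

1:47021


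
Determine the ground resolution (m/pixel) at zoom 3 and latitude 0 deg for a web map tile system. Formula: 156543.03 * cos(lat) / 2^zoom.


res = 156543.03 * cos(0) / 2^3 = 156543.03 * 1.0 / 8 = 19567.88 m/pixel

19567.88 m/pixel


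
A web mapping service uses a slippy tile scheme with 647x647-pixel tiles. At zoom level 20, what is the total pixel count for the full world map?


tiles per axis = 2^20 = 1048576
total tiles = 1048576^2 = 1099511627776
pixels per axis = 1048576 * 647 = 678428672
total pixels = 678428672^2 = 460265462991683584

460265462991683584 pixels


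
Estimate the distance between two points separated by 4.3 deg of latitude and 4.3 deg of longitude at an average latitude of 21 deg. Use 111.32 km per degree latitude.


dlat_km = 4.3 * 111.32 = 478.676
dlon_km = 4.3 * 111.32 * cos(21) ≈ 446.883
dist = sqrt(478.676^2 + 446.883^2) ≈ 654.9 km

654.9 km


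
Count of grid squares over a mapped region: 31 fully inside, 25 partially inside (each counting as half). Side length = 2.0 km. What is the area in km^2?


effective squares = 31 + 25 * 0.5 = 43.5
area = 43.5 * 4.0 = 174.0 km^2

174.0 km^2


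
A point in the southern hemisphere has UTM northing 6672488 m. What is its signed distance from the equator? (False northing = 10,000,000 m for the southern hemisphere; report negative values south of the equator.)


For southern: actual = 6672488 - 10000000 = -3327512 m

-3327512 m


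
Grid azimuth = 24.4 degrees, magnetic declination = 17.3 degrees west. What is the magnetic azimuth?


magnetic azimuth = grid azimuth - declination (east +ve)
mag_az = 24.4 - -17.3 = 41.7 degrees

41.7 degrees


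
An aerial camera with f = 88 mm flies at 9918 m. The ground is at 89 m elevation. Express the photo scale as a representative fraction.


scale = f / (H - h) = 88 mm / 9829 m = 88 / 9829000 = 1:111693

1:111693


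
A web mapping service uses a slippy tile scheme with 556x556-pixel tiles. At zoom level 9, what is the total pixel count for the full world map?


tiles per axis = 2^9 = 512
total tiles = 512^2 = 262144
pixels per axis = 512 * 556 = 284672
total pixels = 284672^2 = 81038147584

81038147584 pixels


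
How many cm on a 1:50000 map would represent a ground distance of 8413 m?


map_cm = 8413 * 100 / 50000 = 16.826 cm ≈ 16.83 cm

16.83 cm


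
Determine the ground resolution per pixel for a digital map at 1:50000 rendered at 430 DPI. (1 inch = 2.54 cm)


pixel_cm = 2.54 / 430 ≈ 0.005907 cm
ground = pixel_cm * 50000 / 100 = 2.54 * 50000 / (430 * 100) = 127000 / 43000 ≈ 2.95 m

2.95 m


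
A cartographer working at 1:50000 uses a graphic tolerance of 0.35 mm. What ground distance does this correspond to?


ground = 0.35 mm * 50000 / 1000 = 17.5 m

17.5 m


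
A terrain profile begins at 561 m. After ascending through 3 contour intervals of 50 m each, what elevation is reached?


elevation = 561 + 3 * 50 = 711 m

711 m


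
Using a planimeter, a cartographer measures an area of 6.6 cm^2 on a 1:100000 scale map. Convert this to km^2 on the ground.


ground_area = 6.6 * (100000/100)^2 = 6600000.0 m^2 = 6.6 km^2

6.6 km^2


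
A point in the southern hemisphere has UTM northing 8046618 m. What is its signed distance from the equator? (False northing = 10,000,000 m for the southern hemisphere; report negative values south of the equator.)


For southern: actual = 8046618 - 10000000 = -1953382 m

-1953382 m


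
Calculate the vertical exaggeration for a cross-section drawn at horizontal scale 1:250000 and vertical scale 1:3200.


VE = horizontal_scale / vertical_scale = 250000 / 3200 = 78.125 ≈ 78.1

78.1x


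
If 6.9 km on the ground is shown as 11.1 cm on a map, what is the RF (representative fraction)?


ground = 6.9 km = 690000 cm; RF denominator = ground / map = 690000 / 11.1 ≈ 62162; RF = 1:62162

1:62162


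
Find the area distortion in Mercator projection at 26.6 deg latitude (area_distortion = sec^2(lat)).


area_distortion = 1/cos^2(26.6) = 1.251

1.251


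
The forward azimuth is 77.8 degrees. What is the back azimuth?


back azimuth = (77.8 + 180) mod 360 = 257.8 degrees

257.8 degrees


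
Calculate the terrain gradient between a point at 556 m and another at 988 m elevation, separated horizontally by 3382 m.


gradient = (988 - 556) / 3382 = 432 / 3382 = 0.1277

0.1277


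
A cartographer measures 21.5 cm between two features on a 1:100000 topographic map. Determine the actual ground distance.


ground = 21.5 cm * 100000 / 100 = 21500.0 m = 21.5 km

21.5 km


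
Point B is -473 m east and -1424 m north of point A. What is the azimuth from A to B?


az = atan2(-473, -1424) = -161.6 deg
adjusted to 0-360: 198.4 degrees

198.4 degrees


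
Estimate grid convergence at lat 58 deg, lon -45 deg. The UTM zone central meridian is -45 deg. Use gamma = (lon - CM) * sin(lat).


gamma = (-45 - -45) * sin(58) = 0 * 0.848048 = 0.0 degrees

0.0 degrees


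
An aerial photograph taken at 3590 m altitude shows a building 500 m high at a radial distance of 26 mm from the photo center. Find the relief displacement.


d = h * r / H = 500 * 26 / 3590 = 3.62 mm

3.62 mm


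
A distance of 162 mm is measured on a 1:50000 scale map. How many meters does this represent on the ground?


ground = 162 mm * 50000 / 1000 = 8100.0 m

8100.0 m


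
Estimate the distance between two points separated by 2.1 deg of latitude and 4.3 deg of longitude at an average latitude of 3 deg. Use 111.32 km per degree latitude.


dlat_km = 2.1 * 111.32 = 233.772
dlon_km = 4.3 * 111.32 * cos(3) ≈ 478.02
dist = sqrt(233.772^2 + 478.02^2) ≈ 532.1 km

532.1 km


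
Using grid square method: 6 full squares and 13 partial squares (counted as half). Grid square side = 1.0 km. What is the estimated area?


effective squares = 6 + 13 * 0.5 = 12.5
area = 12.5 * 1.0 = 12.5 km^2

12.5 km^2


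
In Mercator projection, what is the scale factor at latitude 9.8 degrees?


SF = 1 / cos(9.8) = 1 / 0.985408 = 1.015

1.015


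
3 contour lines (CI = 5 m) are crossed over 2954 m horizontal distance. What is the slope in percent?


elevation change = 3 * 5 = 15 m
slope = 15 / 2954 * 100 = 0.5%

0.5%


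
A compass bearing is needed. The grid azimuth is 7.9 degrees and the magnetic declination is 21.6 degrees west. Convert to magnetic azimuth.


magnetic azimuth = grid azimuth - declination (east +ve)
mag_az = 7.9 - -21.6 = 29.5 degrees

29.5 degrees


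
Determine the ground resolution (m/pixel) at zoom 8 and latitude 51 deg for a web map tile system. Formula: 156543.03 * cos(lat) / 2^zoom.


res = 156543.03 * cos(51) / 2^8 = 156543.03 * 0.62932039 / 256 = 384.83 m/pixel

384.83 m/pixel


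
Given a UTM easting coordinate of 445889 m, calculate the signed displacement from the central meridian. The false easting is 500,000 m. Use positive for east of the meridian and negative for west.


displacement = 445889 - 500000 = -54111 m

-54111 m


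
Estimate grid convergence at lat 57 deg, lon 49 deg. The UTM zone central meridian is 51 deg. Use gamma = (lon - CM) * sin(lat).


gamma = (49 - 51) * sin(57) = -2 * 0.838671 = -1.677 degrees

-1.677 degrees


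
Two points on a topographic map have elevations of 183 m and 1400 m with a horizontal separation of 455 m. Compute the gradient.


gradient = (1400 - 183) / 455 = 1217 / 455 = 2.6747

2.6747


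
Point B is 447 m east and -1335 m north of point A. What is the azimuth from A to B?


az = atan2(447, -1335) = 161.5 deg
adjusted to 0-360: 161.5 degrees

161.5 degrees


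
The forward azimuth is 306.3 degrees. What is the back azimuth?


back azimuth = (306.3 + 180) mod 360 = 126.3 degrees

126.3 degrees


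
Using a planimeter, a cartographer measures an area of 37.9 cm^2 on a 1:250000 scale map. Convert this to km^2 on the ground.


ground_area = 37.9 * (250000/100)^2 = 236875000.0 m^2 = 236.875 km^2

236.875 km^2


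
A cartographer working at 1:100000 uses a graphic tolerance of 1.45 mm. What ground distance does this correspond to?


ground = 1.45 mm * 100000 / 1000 = 145.0 m

145.0 m


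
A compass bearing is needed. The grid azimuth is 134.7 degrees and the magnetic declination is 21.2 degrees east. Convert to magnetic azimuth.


magnetic azimuth = grid azimuth - declination (east +ve)
mag_az = 134.7 - 21.2 = 113.5 degrees

113.5 degrees


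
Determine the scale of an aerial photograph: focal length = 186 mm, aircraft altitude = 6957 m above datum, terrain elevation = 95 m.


scale = f / (H - h) = 186 mm / 6862 m = 186 / 6862000 = 1:36892

1:36892


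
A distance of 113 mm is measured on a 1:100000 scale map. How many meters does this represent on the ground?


ground = 113 mm * 100000 / 1000 = 11300.0 m

11300.0 m


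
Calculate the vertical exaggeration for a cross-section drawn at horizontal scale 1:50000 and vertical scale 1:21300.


VE = horizontal_scale / vertical_scale = 50000 / 21300 ≈ 2.3

2.3x


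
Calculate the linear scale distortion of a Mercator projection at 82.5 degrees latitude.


SF = 1 / cos(82.5) = 1 / 0.130526 = 7.661

7.661


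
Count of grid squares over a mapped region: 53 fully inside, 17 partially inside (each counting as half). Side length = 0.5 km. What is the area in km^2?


effective squares = 53 + 17 * 0.5 = 61.5
area = 61.5 * 0.25 = 15.375 km^2

15.375 km^2


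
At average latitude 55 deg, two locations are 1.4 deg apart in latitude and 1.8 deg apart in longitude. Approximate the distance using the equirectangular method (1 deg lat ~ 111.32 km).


dlat_km = 1.4 * 111.32 = 155.848
dlon_km = 1.8 * 111.32 * cos(55) ≈ 114.931
dist = sqrt(155.848^2 + 114.931^2) ≈ 193.6 km

193.6 km


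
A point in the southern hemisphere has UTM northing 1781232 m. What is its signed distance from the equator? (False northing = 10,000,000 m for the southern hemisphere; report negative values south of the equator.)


For southern: actual = 1781232 - 10000000 = -8218768 m

-8218768 m


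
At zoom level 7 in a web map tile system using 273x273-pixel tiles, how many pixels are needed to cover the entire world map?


tiles per axis = 2^7 = 128
total tiles = 128^2 = 16384
pixels per axis = 128 * 273 = 34944
total pixels = 34944^2 = 1221083136

1221083136 pixels


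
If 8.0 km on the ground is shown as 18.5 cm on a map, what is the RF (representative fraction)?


ground = 8.0 km = 800000 cm; RF denominator = ground / map = 800000 / 18.5 ≈ 43243; RF = 1:43243

1:43243


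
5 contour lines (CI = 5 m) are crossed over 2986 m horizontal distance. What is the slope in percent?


elevation change = 5 * 5 = 25 m
slope = 25 / 2986 * 100 = 0.8%

0.8%


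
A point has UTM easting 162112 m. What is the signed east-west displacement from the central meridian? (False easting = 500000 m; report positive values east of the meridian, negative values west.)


displacement = 162112 - 500000 = -337888 m

-337888 m


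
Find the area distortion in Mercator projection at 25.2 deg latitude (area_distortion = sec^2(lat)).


area_distortion = 1/cos^2(25.2) = 1.221

1.221


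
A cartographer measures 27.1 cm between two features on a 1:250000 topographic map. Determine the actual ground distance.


ground = 27.1 cm * 250000 / 100 = 67750.0 m = 67.75 km

67.75 km


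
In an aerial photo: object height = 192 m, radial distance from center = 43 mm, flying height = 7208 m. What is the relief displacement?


d = h * r / H = 192 * 43 / 7208 = 1.15 mm

1.15 mm


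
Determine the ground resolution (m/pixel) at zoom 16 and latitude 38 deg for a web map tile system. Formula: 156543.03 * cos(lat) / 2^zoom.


res = 156543.03 * cos(38) / 2^16 = 156543.03 * 0.78801075 / 65536 = 1.88 m/pixel

1.88 m/pixel


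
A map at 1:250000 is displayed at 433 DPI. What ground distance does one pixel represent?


pixel_cm = 2.54 / 433 ≈ 0.005866 cm
ground = pixel_cm * 250000 / 100 = 2.54 * 250000 / (433 * 100) = 635000 / 43300 ≈ 14.67 m

14.67 m


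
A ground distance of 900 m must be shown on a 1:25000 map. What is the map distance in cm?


map_cm = 900 * 100 / 25000 = 3.6 cm

3.6 cm


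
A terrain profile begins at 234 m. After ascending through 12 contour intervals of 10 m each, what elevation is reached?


elevation = 234 + 12 * 10 = 354 m

354 m


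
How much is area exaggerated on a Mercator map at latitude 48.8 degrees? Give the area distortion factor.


area_distortion = 1/cos^2(48.8) = 2.305

2.305


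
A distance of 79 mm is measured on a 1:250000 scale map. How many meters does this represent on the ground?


ground = 79 mm * 250000 / 1000 = 19750.0 m

19750.0 m


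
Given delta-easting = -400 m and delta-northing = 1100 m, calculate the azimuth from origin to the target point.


az = atan2(-400, 1100) = -20.0 deg
adjusted to 0-360: 340.0 degrees

340.0 degrees


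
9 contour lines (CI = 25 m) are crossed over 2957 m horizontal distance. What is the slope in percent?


elevation change = 9 * 25 = 225 m
slope = 225 / 2957 * 100 = 7.6%

7.6%


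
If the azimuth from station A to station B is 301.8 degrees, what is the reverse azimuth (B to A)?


back azimuth = (301.8 + 180) mod 360 = 121.8 degrees

121.8 degrees


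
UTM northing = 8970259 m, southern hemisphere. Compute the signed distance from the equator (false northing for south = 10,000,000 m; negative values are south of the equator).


For southern: actual = 8970259 - 10000000 = -1029741 m

-1029741 m


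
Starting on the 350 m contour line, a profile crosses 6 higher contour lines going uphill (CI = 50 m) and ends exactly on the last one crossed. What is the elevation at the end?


elevation = 350 + 6 * 50 = 650 m

650 m


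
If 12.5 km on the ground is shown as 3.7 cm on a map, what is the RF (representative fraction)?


ground = 12.5 km = 1250000 cm; RF denominator = ground / map = 1250000 / 3.7 ≈ 337838; RF = 1:337838

1:337838


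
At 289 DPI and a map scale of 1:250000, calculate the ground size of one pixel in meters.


pixel_cm = 2.54 / 289 ≈ 0.008789 cm
ground = pixel_cm * 250000 / 100 = 2.54 * 250000 / (289 * 100) = 635000 / 28900 ≈ 21.97 m

21.97 m


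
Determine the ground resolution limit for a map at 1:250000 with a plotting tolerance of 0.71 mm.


ground = 0.71 mm * 250000 / 1000 = 177.5 m

177.5 m


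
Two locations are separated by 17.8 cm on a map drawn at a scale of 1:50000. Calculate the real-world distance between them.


ground = 17.8 cm * 50000 / 100 = 8900.0 m = 8.9 km

8.9 km


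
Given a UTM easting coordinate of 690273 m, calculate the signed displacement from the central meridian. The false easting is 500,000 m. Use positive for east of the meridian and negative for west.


displacement = 690273 - 500000 = 190273 m

190273 m


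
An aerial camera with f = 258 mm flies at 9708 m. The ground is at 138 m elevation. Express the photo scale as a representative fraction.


scale = f / (H - h) = 258 mm / 9570 m = 258 / 9570000 = 1:37093

1:37093


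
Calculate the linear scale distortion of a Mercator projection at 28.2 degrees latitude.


SF = 1 / cos(28.2) = 1 / 0.881303 = 1.135

1.135


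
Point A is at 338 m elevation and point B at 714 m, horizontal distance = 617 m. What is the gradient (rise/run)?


gradient = (714 - 338) / 617 = 376 / 617 = 0.6094

0.6094


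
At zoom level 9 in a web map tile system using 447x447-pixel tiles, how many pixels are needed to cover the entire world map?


tiles per axis = 2^9 = 512
total tiles = 512^2 = 262144
pixels per axis = 512 * 447 = 228864
total pixels = 228864^2 = 52378730496

52378730496 pixels


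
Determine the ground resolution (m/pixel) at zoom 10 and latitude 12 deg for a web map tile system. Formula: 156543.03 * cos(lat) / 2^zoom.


res = 156543.03 * cos(12) / 2^10 = 156543.03 * 0.9781476 / 1024 = 149.53 m/pixel

149.53 m/pixel


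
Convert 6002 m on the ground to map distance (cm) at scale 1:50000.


map_cm = 6002 * 100 / 50000 = 12.004 cm ≈ 12.0 cm

12.0 cm


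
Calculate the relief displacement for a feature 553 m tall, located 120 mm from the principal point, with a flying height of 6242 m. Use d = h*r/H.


d = h * r / H = 553 * 120 / 6242 = 10.63 mm

10.63 mm


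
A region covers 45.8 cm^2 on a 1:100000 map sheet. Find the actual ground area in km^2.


ground_area = 45.8 * (100000/100)^2 = 45800000.0 m^2 = 45.8 km^2

45.8 km^2


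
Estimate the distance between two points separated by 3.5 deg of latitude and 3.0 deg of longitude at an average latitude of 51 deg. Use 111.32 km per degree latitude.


dlat_km = 3.5 * 111.32 = 389.62
dlon_km = 3.0 * 111.32 * cos(51) ≈ 210.168
dist = sqrt(389.62^2 + 210.168^2) ≈ 442.7 km

442.7 km


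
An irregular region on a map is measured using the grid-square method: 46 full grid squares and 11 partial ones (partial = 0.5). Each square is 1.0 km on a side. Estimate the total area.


effective squares = 46 + 11 * 0.5 = 51.5
area = 51.5 * 1.0 = 51.5 km^2

51.5 km^2


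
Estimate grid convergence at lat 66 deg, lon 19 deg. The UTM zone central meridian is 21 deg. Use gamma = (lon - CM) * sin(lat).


gamma = (19 - 21) * sin(66) = -2 * 0.913545 = -1.827 degrees

-1.827 degrees


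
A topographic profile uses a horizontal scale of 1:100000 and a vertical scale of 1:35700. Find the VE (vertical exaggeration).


VE = horizontal_scale / vertical_scale = 100000 / 35700 ≈ 2.8

2.8x


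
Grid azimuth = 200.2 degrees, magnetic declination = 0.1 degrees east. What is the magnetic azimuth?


magnetic azimuth = grid azimuth - declination (east +ve)
mag_az = 200.2 - 0.1 = 200.1 degrees

200.1 degrees


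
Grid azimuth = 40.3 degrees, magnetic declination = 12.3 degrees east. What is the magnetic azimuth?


magnetic azimuth = grid azimuth - declination (east +ve)
mag_az = 40.3 - 12.3 = 28.0 degrees

28.0 degrees


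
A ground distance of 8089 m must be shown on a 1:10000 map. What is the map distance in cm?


map_cm = 8089 * 100 / 10000 = 80.89 cm

80.89 cm


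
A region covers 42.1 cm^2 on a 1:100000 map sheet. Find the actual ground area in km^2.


ground_area = 42.1 * (100000/100)^2 = 42100000.0 m^2 = 42.1 km^2

42.1 km^2


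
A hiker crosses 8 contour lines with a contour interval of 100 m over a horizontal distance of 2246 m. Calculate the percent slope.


elevation change = 8 * 100 = 800 m
slope = 800 / 2246 * 100 = 35.6%

35.6%


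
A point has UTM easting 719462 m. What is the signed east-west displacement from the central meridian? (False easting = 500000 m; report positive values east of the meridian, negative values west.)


displacement = 719462 - 500000 = 219462 m

219462 m


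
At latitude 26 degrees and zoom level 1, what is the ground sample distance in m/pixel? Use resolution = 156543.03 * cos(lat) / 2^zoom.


res = 156543.03 * cos(26) / 2^1 = 156543.03 * 0.89879405 / 2 = 70349.97 m/pixel

70349.97 m/pixel


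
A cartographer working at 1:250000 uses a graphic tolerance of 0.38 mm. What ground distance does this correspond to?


ground = 0.38 mm * 250000 / 1000 = 95.0 m

95.0 m


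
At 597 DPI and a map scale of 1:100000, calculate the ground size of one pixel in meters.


pixel_cm = 2.54 / 597 ≈ 0.004255 cm
ground = pixel_cm * 100000 / 100 = 2.54 * 100000 / (597 * 100) = 254000 / 59700 ≈ 4.25 m

4.25 m


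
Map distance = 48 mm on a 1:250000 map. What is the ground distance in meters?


ground = 48 mm * 250000 / 1000 = 12000.0 m

12000.0 m


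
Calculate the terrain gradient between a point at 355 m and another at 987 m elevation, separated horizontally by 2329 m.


gradient = (987 - 355) / 2329 = 632 / 2329 = 0.2714

0.2714


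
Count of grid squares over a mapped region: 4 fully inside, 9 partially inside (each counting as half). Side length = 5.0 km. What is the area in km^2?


effective squares = 4 + 9 * 0.5 = 8.5
area = 8.5 * 25.0 = 212.5 km^2

212.5 km^2


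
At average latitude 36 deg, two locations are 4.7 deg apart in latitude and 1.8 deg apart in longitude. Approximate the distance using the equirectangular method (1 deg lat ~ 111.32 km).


dlat_km = 4.7 * 111.32 = 523.204
dlon_km = 1.8 * 111.32 * cos(36) ≈ 162.108
dist = sqrt(523.204^2 + 162.108^2) ≈ 547.7 km

547.7 km


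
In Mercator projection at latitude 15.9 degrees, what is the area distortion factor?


area_distortion = 1/cos^2(15.9) = 1.081

1.081


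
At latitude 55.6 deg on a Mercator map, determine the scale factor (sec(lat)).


SF = 1 / cos(55.6) = 1 / 0.564967 = 1.77

1.77


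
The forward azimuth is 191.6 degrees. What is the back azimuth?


back azimuth = (191.6 + 180) mod 360 = 11.6 degrees

11.6 degrees


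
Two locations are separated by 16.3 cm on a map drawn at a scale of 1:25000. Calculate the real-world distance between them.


ground = 16.3 cm * 25000 / 100 = 4075.0 m = 4.075 km

4.075 km


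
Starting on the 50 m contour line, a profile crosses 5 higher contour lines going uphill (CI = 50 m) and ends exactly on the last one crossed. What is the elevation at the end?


elevation = 50 + 5 * 50 = 300 m

300 m


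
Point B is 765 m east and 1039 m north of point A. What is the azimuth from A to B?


az = atan2(765, 1039) = 36.4 deg
adjusted to 0-360: 36.4 degrees

36.4 degrees


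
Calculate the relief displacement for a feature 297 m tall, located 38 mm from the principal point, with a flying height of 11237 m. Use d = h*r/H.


d = h * r / H = 297 * 38 / 11237 = 1.0 mm

1.0 mm


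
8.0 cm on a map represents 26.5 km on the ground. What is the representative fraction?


ground = 26.5 km = 2650000 cm; RF denominator = ground / map = 2650000 / 8.0 = 331250; RF = 1:331250

1:331250


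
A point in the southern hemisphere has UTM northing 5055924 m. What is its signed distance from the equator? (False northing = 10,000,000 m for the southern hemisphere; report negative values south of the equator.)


For southern: actual = 5055924 - 10000000 = -4944076 m

-4944076 m


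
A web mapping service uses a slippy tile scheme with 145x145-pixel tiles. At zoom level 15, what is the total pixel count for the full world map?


tiles per axis = 2^15 = 32768
total tiles = 32768^2 = 1073741824
pixels per axis = 32768 * 145 = 4751360
total pixels = 4751360^2 = 22575421849600

22575421849600 pixels


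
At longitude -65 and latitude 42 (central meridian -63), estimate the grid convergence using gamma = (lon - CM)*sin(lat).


gamma = (-65 - -63) * sin(42) = -2 * 0.669131 = -1.338 degrees

-1.338 degrees


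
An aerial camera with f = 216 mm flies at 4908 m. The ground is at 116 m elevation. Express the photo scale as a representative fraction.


scale = f / (H - h) = 216 mm / 4792 m = 216 / 4792000 = 1:22185

1:22185


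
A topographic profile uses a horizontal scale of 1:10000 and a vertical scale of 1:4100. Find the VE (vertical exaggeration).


VE = horizontal_scale / vertical_scale = 10000 / 4100 ≈ 2.4

2.4x


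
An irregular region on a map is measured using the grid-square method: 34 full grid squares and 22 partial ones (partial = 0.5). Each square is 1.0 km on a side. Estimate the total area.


effective squares = 34 + 22 * 0.5 = 45.0
area = 45.0 * 1.0 = 45.0 km^2

45.0 km^2


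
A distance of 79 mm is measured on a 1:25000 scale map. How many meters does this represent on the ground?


ground = 79 mm * 25000 / 1000 = 1975.0 m

1975.0 m


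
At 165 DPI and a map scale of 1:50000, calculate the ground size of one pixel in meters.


pixel_cm = 2.54 / 165 ≈ 0.015394 cm
ground = pixel_cm * 50000 / 100 = 2.54 * 50000 / (165 * 100) = 127000 / 16500 ≈ 7.7 m

7.7 m


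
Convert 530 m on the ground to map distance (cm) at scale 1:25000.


map_cm = 530 * 100 / 25000 = 2.12 cm

2.12 cm


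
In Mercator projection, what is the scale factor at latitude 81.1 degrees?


SF = 1 / cos(81.1) = 1 / 0.15471 = 6.464

6.464


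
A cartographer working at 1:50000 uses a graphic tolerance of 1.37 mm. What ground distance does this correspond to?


ground = 1.37 mm * 50000 / 1000 = 68.5 m

68.5 m


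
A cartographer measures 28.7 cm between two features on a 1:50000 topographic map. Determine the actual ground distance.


ground = 28.7 cm * 50000 / 100 = 14350.0 m = 14.35 km

14.35 km


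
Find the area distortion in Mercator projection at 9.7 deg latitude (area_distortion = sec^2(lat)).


area_distortion = 1/cos^2(9.7) = 1.029

1.029


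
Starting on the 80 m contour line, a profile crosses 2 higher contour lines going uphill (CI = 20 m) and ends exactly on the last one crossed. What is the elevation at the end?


elevation = 80 + 2 * 20 = 120 m

120 m


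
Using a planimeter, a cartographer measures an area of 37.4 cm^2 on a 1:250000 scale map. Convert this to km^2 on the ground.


ground_area = 37.4 * (250000/100)^2 = 233750000.0 m^2 = 233.75 km^2

233.75 km^2


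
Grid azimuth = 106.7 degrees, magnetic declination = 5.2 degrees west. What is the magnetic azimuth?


magnetic azimuth = grid azimuth - declination (east +ve)
mag_az = 106.7 - -5.2 = 111.9 degrees

111.9 degrees


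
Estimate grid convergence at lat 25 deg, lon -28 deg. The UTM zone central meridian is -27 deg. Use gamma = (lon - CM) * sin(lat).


gamma = (-28 - -27) * sin(25) = -1 * 0.422618 = -0.423 degrees

-0.423 degrees


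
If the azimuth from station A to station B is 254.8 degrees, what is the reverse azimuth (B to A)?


back azimuth = (254.8 + 180) mod 360 = 74.8 degrees

74.8 degrees


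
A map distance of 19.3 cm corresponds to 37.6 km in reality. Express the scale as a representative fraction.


ground = 37.6 km = 3760000 cm; RF denominator = ground / map = 3760000 / 19.3 ≈ 194819; RF = 1:194819

1:194819


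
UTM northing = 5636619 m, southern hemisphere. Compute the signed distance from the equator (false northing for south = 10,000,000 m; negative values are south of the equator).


For southern: actual = 5636619 - 10000000 = -4363381 m

-4363381 m


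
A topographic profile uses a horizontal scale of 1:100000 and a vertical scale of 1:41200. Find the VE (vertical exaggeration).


VE = horizontal_scale / vertical_scale = 100000 / 41200 ≈ 2.4

2.4x


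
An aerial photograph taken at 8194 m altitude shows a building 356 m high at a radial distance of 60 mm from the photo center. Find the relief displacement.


d = h * r / H = 356 * 60 / 8194 = 2.61 mm

2.61 mm


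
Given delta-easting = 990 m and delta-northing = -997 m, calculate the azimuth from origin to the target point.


az = atan2(990, -997) = 135.2 deg
adjusted to 0-360: 135.2 degrees

135.2 degrees


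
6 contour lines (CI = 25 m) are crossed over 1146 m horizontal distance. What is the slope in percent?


elevation change = 6 * 25 = 150 m
slope = 150 / 1146 * 100 = 13.1%

13.1%


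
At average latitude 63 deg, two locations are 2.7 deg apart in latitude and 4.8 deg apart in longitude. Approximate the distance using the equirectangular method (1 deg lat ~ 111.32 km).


dlat_km = 2.7 * 111.32 = 300.564
dlon_km = 4.8 * 111.32 * cos(63) ≈ 242.583
dist = sqrt(300.564^2 + 242.583^2) ≈ 386.2 km

386.2 km


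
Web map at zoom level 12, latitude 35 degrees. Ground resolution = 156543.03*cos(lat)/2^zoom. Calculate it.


res = 156543.03 * cos(35) / 2^12 = 156543.03 * 0.81915204 / 4096 = 31.31 m/pixel

31.31 m/pixel


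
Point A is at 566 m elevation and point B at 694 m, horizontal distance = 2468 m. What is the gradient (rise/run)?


gradient = (694 - 566) / 2468 = 128 / 2468 = 0.0519

0.0519


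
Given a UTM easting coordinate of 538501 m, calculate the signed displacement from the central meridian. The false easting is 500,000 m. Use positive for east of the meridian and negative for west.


displacement = 538501 - 500000 = 38501 m

38501 m
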